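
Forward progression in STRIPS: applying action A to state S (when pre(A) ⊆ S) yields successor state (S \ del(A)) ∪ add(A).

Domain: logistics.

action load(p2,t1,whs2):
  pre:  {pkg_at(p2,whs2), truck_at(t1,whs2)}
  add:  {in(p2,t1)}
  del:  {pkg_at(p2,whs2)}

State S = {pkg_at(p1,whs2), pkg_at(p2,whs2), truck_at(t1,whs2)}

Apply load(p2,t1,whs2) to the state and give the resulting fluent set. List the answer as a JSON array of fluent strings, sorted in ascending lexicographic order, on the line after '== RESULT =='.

Compute (S \ del) ∪ add:
  pre ⊆ S: {pkg_at(p2,whs2), truck_at(t1,whs2)} ⊆ S  — applicable
  S \ del = {pkg_at(p1,whs2), truck_at(t1,whs2)}
  ∪ add   = {in(p2,t1), pkg_at(p1,whs2), truck_at(t1,whs2)}

== RESULT ==
["in(p2,t1)", "pkg_at(p1,whs2)", "truck_at(t1,whs2)"]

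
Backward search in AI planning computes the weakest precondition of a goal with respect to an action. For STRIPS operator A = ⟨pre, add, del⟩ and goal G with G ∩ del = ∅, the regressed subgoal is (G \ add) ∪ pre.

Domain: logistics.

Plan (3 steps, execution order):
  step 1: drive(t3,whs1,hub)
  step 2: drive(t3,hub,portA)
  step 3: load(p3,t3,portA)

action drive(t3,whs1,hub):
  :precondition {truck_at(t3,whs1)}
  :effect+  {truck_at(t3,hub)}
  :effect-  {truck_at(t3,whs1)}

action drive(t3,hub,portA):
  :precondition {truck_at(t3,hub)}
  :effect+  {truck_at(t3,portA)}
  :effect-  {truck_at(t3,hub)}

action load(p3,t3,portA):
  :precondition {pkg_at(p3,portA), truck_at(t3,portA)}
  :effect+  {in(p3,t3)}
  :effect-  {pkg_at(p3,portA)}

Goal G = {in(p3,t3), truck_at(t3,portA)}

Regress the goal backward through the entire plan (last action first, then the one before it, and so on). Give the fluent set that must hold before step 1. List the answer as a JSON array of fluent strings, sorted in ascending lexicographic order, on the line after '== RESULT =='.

Work backward from the goal:
  through step 3 (load(p3,t3,portA)): drop {in(p3,t3)}, keep {truck_at(t3,portA)}, require {pkg_at(p3,portA), truck_at(t3,portA)}
    → {pkg_at(p3,portA), truck_at(t3,portA)}
  through step 2 (drive(t3,hub,portA)): drop {truck_at(t3,portA)}, keep {pkg_at(p3,portA)}, require {truck_at(t3,hub)}
    → {pkg_at(p3,portA), truck_at(t3,hub)}
  through step 1 (drive(t3,whs1,hub)): drop {truck_at(t3,hub)}, keep {pkg_at(p3,portA)}, require {truck_at(t3,whs1)}
    → {pkg_at(p3,portA), truck_at(t3,whs1)}

== RESULT ==
["pkg_at(p3,portA)", "truck_at(t3,whs1)"]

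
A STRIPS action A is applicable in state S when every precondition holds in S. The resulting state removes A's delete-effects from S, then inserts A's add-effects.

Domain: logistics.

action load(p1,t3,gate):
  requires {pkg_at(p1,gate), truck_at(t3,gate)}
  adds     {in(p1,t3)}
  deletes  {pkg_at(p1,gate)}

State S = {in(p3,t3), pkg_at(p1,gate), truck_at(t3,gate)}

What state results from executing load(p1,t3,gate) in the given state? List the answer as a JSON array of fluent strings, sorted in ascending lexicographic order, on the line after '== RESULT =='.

Progress:
  pre ⊆ S: {pkg_at(p1,gate), truck_at(t3,gate)} ⊆ S  — applicable
  S \ del = {in(p3,t3), truck_at(t3,gate)}
  ∪ add   = {in(p1,t3), in(p3,t3), truck_at(t3,gate)}

== RESULT ==
["in(p1,t3)", "in(p3,t3)", "truck_at(t3,gate)"]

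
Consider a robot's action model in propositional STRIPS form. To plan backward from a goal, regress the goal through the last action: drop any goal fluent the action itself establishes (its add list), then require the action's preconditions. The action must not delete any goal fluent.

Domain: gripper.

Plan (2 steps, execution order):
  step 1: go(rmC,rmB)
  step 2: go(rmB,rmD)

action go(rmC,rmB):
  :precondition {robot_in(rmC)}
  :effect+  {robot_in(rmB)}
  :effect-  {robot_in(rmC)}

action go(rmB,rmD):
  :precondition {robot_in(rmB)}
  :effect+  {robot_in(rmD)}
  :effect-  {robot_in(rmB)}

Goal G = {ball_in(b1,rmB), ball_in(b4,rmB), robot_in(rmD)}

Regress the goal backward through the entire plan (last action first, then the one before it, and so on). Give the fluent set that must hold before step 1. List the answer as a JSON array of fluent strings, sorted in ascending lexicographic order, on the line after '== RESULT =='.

Work backward from the goal:
  through step 2 (go(rmB,rmD)): drop {robot_in(rmD)}, keep {ball_in(b1,rmB), ball_in(b4,rmB)}, require {robot_in(rmB)}
    → {ball_in(b1,rmB), ball_in(b4,rmB), robot_in(rmB)}
  through step 1 (go(rmC,rmB)): drop {robot_in(rmB)}, keep {ball_in(b1,rmB), ball_in(b4,rmB)}, require {robot_in(rmC)}
    → {ball_in(b1,rmB), ball_in(b4,rmB), robot_in(rmC)}

== RESULT ==
["ball_in(b1,rmB)", "ball_in(b4,rmB)", "robot_in(rmC)"]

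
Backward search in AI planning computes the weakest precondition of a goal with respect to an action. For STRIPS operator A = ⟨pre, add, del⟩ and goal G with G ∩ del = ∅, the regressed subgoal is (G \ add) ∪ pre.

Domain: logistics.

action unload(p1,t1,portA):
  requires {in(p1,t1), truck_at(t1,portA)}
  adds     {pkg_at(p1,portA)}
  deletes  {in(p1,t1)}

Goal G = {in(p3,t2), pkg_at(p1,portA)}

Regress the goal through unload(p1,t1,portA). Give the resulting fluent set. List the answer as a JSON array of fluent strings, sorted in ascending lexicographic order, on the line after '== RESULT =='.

Regress:
  G ∩ del = {}  (empty — regression defined)
  G \ add = {in(p3,t2), pkg_at(p1,portA)} \ {pkg_at(p1,portA)} = {in(p3,t2)}
  ∪ pre   = {in(p3,t2)} ∪ {in(p1,t1), truck_at(t1,portA)}
          = {in(p1,t1), in(p3,t2), truck_at(t1,portA)}

== RESULT ==
["in(p1,t1)", "in(p3,t2)", "truck_at(t1,portA)"]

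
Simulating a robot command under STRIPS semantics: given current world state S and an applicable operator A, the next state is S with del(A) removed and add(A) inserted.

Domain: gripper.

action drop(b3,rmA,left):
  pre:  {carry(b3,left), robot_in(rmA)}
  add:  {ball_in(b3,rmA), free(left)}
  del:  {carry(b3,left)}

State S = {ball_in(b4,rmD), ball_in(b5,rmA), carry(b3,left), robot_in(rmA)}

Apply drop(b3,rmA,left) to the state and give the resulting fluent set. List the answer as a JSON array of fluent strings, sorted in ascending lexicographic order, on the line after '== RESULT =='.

Compute (S \ del) ∪ add:
  pre ⊆ S: {carry(b3,left), robot_in(rmA)} ⊆ S  — applicable
  S \ del = {ball_in(b4,rmD), ball_in(b5,rmA), robot_in(rmA)}
  ∪ add   = {ball_in(b3,rmA), ball_in(b4,rmD), ball_in(b5,rmA), free(left), robot_in(rmA)}

== RESULT ==
["ball_in(b3,rmA)", "ball_in(b4,rmD)", "ball_in(b5,rmA)", "free(left)", "robot_in(rmA)"]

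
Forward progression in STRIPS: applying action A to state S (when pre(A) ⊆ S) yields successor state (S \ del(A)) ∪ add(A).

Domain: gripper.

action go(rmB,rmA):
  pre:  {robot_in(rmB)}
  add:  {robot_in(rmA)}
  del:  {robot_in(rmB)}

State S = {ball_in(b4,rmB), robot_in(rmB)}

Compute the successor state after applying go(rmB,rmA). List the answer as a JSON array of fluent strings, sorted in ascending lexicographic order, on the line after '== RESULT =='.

Progress:
  pre ⊆ S: {robot_in(rmB)} ⊆ S  — applicable
  S \ del = {ball_in(b4,rmB)}
  ∪ add   = {ball_in(b4,rmB), robot_in(rmA)}

== RESULT ==
["ball_in(b4,rmB)", "robot_in(rmA)"]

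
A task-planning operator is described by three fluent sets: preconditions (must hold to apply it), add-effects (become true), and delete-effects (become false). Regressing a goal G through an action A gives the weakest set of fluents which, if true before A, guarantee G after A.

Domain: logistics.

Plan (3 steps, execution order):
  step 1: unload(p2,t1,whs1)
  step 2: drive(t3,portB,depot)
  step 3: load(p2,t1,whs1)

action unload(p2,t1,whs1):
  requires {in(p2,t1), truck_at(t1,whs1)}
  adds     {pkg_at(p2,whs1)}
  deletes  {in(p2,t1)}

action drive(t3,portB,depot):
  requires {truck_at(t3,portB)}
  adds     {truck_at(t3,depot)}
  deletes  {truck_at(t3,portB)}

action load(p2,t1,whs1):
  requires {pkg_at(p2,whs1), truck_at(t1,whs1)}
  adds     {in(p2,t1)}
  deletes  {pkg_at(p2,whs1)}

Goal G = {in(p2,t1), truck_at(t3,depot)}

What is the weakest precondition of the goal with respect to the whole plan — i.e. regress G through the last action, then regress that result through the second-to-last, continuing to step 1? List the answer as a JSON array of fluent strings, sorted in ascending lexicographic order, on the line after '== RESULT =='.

Work backward from the goal:
  through step 3 (load(p2,t1,whs1)): drop {in(p2,t1)}, keep {truck_at(t3,depot)}, require {pkg_at(p2,whs1), truck_at(t1,whs1)}
    → {pkg_at(p2,whs1), truck_at(t1,whs1), truck_at(t3,depot)}
  through step 2 (drive(t3,portB,depot)): drop {truck_at(t3,depot)}, keep {pkg_at(p2,whs1), truck_at(t1,whs1)}, require {truck_at(t3,portB)}
    → {pkg_at(p2,whs1), truck_at(t1,whs1), truck_at(t3,portB)}
  through step 1 (unload(p2,t1,whs1)): drop {pkg_at(p2,whs1)}, keep {truck_at(t1,whs1), truck_at(t3,portB)}, require {in(p2,t1), truck_at(t1,whs1)}
    → {in(p2,t1), truck_at(t1,whs1), truck_at(t3,portB)}

== RESULT ==
["in(p2,t1)", "truck_at(t1,whs1)", "truck_at(t3,portB)"]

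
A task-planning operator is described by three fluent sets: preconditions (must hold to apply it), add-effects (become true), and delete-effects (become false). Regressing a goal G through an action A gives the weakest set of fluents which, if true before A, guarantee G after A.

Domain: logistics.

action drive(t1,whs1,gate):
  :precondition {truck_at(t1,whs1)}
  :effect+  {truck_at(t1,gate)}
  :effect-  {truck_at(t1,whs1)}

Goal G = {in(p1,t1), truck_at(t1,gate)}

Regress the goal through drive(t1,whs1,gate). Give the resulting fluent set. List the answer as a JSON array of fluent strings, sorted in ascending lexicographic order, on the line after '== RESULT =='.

Regress:
  G ∩ del = {}  (empty — regression defined)
  G \ add = {in(p1,t1), truck_at(t1,gate)} \ {truck_at(t1,gate)} = {in(p1,t1)}
  ∪ pre   = {in(p1,t1)} ∪ {truck_at(t1,whs1)}
          = {in(p1,t1), truck_at(t1,whs1)}

== RESULT ==
["in(p1,t1)", "truck_at(t1,whs1)"]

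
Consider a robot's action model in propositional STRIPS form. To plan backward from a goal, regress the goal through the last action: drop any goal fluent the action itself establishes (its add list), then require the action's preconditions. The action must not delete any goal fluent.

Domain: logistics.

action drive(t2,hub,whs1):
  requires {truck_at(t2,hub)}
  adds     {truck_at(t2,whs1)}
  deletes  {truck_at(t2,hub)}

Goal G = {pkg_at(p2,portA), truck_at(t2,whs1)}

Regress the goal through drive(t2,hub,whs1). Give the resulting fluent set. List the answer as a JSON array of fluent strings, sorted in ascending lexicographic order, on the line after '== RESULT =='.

Compute (G \ add) ∪ pre:
  G ∩ del = {}  (empty — regression defined)
  G \ add = {pkg_at(p2,portA), truck_at(t2,whs1)} \ {truck_at(t2,whs1)} = {pkg_at(p2,portA)}
  ∪ pre   = {pkg_at(p2,portA)} ∪ {truck_at(t2,hub)}
          = {pkg_at(p2,portA), truck_at(t2,hub)}

== RESULT ==
["pkg_at(p2,portA)", "truck_at(t2,hub)"]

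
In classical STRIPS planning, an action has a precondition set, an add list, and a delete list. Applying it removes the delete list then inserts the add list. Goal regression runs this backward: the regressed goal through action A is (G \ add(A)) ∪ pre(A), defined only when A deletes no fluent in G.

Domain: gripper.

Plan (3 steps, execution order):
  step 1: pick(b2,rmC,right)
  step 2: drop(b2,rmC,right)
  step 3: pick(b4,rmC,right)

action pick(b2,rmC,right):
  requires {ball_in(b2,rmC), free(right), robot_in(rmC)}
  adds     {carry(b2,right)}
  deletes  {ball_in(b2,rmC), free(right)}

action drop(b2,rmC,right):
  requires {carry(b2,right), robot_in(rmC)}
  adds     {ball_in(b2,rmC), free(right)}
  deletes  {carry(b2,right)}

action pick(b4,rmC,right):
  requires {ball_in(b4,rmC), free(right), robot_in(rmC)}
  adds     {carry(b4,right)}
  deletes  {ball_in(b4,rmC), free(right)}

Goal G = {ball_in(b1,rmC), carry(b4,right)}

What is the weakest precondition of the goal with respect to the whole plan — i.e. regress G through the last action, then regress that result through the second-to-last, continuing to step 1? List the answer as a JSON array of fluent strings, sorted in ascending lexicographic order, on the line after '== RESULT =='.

Regress step by step:
  through step 3 (pick(b4,rmC,right)): drop {carry(b4,right)}, keep {ball_in(b1,rmC)}, require {ball_in(b4,rmC), free(right), robot_in(rmC)}
    → {ball_in(b1,rmC), ball_in(b4,rmC), free(right), robot_in(rmC)}
  through step 2 (drop(b2,rmC,right)): drop {free(right)}, keep {ball_in(b1,rmC), ball_in(b4,rmC), robot_in(rmC)}, require {carry(b2,right), robot_in(rmC)}
    → {ball_in(b1,rmC), ball_in(b4,rmC), carry(b2,right), robot_in(rmC)}
  through step 1 (pick(b2,rmC,right)): drop {carry(b2,right)}, keep {ball_in(b1,rmC), ball_in(b4,rmC), robot_in(rmC)}, require {ball_in(b2,rmC), free(right), robot_in(rmC)}
    → {ball_in(b1,rmC), ball_in(b2,rmC), ball_in(b4,rmC), free(right), robot_in(rmC)}

== RESULT ==
["ball_in(b1,rmC)", "ball_in(b2,rmC)", "ball_in(b4,rmC)", "free(right)", "robot_in(rmC)"]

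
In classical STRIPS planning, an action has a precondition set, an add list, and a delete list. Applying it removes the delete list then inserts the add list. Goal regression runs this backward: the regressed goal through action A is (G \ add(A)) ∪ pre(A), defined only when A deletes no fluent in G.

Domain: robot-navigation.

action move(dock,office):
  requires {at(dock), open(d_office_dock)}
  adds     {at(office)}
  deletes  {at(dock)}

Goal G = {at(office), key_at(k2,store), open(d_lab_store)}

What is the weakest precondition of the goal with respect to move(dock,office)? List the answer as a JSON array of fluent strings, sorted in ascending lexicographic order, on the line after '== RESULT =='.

Regress:
  G ∩ del = {}  (empty — regression defined)
  G \ add = {at(office), key_at(k2,store), open(d_lab_store)} \ {at(office)} = {key_at(k2,store), open(d_lab_store)}
  ∪ pre   = {key_at(k2,store), open(d_lab_store)} ∪ {at(dock), open(d_office_dock)}
          = {at(dock), key_at(k2,store), open(d_lab_store), open(d_office_dock)}

== RESULT ==
["at(dock)", "key_at(k2,store)", "open(d_lab_store)", "open(d_office_dock)"]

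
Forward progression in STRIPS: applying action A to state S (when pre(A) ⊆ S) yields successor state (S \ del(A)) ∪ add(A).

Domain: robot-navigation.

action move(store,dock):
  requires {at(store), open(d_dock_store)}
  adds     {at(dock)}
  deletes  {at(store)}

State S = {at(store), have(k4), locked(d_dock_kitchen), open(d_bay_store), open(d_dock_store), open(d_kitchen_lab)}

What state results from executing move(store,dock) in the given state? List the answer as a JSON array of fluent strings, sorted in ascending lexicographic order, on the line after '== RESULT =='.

Compute (S \ del) ∪ add:
  pre ⊆ S: {at(store), open(d_dock_store)} ⊆ S  — applicable
  S \ del = {have(k4), locked(d_dock_kitchen), open(d_bay_store), open(d_dock_store), open(d_kitchen_lab)}
  ∪ add   = {at(dock), have(k4), locked(d_dock_kitchen), open(d_bay_store), open(d_dock_store), open(d_kitchen_lab)}

== RESULT ==
["at(dock)", "have(k4)", "locked(d_dock_kitchen)", "open(d_bay_store)", "open(d_dock_store)", "open(d_kitchen_lab)"]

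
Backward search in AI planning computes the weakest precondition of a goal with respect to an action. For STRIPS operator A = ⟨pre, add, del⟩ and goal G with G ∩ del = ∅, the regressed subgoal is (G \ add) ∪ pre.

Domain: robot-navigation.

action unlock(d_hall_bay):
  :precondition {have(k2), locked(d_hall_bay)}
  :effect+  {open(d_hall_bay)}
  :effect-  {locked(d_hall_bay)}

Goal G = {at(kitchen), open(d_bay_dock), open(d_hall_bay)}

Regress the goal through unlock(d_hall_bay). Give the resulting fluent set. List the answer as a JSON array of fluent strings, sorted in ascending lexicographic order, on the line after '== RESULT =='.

Regress:
  G ∩ del = {}  (empty — regression defined)
  G \ add = {at(kitchen), open(d_bay_dock), open(d_hall_bay)} \ {open(d_hall_bay)} = {at(kitchen), open(d_bay_dock)}
  ∪ pre   = {at(kitchen), open(d_bay_dock)} ∪ {have(k2), locked(d_hall_bay)}
          = {at(kitchen), have(k2), locked(d_hall_bay), open(d_bay_dock)}

== RESULT ==
["at(kitchen)", "have(k2)", "locked(d_hall_bay)", "open(d_bay_dock)"]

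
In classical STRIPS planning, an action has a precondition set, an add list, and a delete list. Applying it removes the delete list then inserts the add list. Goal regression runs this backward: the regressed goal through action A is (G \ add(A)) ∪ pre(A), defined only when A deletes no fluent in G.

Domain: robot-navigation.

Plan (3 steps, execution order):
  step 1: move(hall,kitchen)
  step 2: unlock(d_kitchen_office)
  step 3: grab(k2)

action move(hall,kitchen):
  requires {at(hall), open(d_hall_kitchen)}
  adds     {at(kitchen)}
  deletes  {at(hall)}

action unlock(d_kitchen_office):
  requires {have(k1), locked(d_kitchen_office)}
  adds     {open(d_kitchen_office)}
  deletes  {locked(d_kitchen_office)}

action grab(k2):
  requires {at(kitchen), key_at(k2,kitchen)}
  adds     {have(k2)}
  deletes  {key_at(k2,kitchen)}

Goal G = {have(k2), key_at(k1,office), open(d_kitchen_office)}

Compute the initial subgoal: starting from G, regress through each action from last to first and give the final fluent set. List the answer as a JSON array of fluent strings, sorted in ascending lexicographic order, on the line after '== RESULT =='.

Regress step by step:
  through step 3 (grab(k2)): drop {have(k2)}, keep {key_at(k1,office), open(d_kitchen_office)}, require {at(kitchen), key_at(k2,kitchen)}
    → {at(kitchen), key_at(k1,office), key_at(k2,kitchen), open(d_kitchen_office)}
  through step 2 (unlock(d_kitchen_office)): drop {open(d_kitchen_office)}, keep {at(kitchen), key_at(k1,office), key_at(k2,kitchen)}, require {have(k1), locked(d_kitchen_office)}
    → {at(kitchen), have(k1), key_at(k1,office), key_at(k2,kitchen), locked(d_kitchen_office)}
  through step 1 (move(hall,kitchen)): drop {at(kitchen)}, keep {have(k1), key_at(k1,office), key_at(k2,kitchen), locked(d_kitchen_office)}, require {at(hall), open(d_hall_kitchen)}
    → {at(hall), have(k1), key_at(k1,office), key_at(k2,kitchen), locked(d_kitchen_office), open(d_hall_kitchen)}

== RESULT ==
["at(hall)", "have(k1)", "key_at(k1,office)", "key_at(k2,kitchen)", "locked(d_kitchen_office)", "open(d_hall_kitchen)"]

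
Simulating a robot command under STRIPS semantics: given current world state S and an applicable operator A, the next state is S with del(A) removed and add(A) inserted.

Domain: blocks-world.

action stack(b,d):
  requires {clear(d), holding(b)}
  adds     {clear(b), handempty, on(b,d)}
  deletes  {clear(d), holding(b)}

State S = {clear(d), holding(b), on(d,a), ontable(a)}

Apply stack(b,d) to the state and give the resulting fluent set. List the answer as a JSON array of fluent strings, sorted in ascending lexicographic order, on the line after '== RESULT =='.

Compute (S \ del) ∪ add:
  pre ⊆ S: {clear(d), holding(b)} ⊆ S  — applicable
  S \ del = {on(d,a), ontable(a)}
  ∪ add   = {clear(b), handempty, on(b,d), on(d,a), ontable(a)}

== RESULT ==
["clear(b)", "handempty", "on(b,d)", "on(d,a)", "ontable(a)"]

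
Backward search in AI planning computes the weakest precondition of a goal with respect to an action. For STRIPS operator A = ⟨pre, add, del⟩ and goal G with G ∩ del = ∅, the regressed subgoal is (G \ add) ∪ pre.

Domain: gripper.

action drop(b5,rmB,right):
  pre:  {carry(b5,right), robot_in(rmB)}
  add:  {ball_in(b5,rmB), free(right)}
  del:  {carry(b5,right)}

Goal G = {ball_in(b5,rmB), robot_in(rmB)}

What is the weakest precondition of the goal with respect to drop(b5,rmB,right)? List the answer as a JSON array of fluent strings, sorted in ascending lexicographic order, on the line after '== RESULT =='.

Compute (G \ add) ∪ pre:
  G ∩ del = {}  (empty — regression defined)
  G \ add = {ball_in(b5,rmB), robot_in(rmB)} \ {ball_in(b5,rmB), free(right)} = {robot_in(rmB)}
  ∪ pre   = {robot_in(rmB)} ∪ {carry(b5,right), robot_in(rmB)}
          = {carry(b5,right), robot_in(rmB)}

== RESULT ==
["carry(b5,right)", "robot_in(rmB)"]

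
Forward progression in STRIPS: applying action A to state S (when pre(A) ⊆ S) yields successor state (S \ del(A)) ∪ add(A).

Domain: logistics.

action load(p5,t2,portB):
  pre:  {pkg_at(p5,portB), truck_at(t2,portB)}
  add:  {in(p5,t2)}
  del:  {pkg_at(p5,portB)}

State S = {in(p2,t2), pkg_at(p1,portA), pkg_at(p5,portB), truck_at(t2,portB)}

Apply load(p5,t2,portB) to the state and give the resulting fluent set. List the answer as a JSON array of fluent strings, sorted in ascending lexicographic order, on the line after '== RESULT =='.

Compute (S \ del) ∪ add:
  pre ⊆ S: {pkg_at(p5,portB), truck_at(t2,portB)} ⊆ S  — applicable
  S \ del = {in(p2,t2), pkg_at(p1,portA), truck_at(t2,portB)}
  ∪ add   = {in(p2,t2), in(p5,t2), pkg_at(p1,portA), truck_at(t2,portB)}

== RESULT ==
["in(p2,t2)", "in(p5,t2)", "pkg_at(p1,portA)", "truck_at(t2,portB)"]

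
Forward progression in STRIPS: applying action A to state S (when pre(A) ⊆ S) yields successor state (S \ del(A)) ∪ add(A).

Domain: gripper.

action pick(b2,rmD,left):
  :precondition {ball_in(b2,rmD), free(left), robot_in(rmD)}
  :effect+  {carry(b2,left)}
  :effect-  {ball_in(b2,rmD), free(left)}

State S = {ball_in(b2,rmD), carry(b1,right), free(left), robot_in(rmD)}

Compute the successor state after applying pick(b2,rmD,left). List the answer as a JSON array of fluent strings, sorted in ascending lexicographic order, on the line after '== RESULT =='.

Compute (S \ del) ∪ add:
  pre ⊆ S: {ball_in(b2,rmD), free(left), robot_in(rmD)} ⊆ S  — applicable
  S \ del = {carry(b1,right), robot_in(rmD)}
  ∪ add   = {carry(b1,right), carry(b2,left), robot_in(rmD)}

== RESULT ==
["carry(b1,right)", "carry(b2,left)", "robot_in(rmD)"]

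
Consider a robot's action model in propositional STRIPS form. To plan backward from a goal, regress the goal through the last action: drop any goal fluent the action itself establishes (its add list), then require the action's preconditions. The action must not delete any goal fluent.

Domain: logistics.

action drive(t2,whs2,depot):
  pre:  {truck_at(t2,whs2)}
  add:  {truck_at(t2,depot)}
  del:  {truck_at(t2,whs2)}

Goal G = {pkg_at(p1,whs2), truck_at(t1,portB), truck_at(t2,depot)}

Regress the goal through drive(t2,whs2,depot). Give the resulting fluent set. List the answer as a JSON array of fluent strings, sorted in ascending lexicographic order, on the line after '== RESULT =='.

Compute (G \ add) ∪ pre:
  G ∩ del = {}  (empty — regression defined)
  G \ add = {pkg_at(p1,whs2), truck_at(t1,portB), truck_at(t2,depot)} \ {truck_at(t2,depot)} = {pkg_at(p1,whs2), truck_at(t1,portB)}
  ∪ pre   = {pkg_at(p1,whs2), truck_at(t1,portB)} ∪ {truck_at(t2,whs2)}
          = {pkg_at(p1,whs2), truck_at(t1,portB), truck_at(t2,whs2)}

== RESULT ==
["pkg_at(p1,whs2)", "truck_at(t1,portB)", "truck_at(t2,whs2)"]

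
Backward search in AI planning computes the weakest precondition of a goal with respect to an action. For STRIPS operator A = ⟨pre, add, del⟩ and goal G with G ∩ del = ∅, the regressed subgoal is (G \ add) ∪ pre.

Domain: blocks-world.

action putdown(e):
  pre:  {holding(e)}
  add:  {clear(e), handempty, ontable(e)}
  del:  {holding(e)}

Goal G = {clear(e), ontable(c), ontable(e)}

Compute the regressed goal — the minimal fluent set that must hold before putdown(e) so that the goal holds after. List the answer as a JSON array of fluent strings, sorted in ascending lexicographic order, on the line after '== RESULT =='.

Regress:
  G ∩ del = {}  (empty — regression defined)
  G \ add = {clear(e), ontable(c), ontable(e)} \ {clear(e), handempty, ontable(e)} = {ontable(c)}
  ∪ pre   = {ontable(c)} ∪ {holding(e)}
          = {holding(e), ontable(c)}

== RESULT ==
["holding(e)", "ontable(c)"]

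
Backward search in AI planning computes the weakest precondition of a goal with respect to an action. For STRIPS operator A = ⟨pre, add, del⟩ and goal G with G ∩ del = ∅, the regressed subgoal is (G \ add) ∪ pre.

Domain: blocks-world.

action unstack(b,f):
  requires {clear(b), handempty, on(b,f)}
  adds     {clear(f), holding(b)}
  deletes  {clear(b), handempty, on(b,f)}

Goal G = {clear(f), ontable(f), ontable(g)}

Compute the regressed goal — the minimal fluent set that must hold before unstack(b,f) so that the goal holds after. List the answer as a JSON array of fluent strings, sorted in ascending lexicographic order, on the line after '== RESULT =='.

Regress:
  G ∩ del = {}  (empty — regression defined)
  G \ add = {clear(f), ontable(f), ontable(g)} \ {clear(f), holding(b)} = {ontable(f), ontable(g)}
  ∪ pre   = {ontable(f), ontable(g)} ∪ {clear(b), handempty, on(b,f)}
          = {clear(b), handempty, on(b,f), ontable(f), ontable(g)}

== RESULT ==
["clear(b)", "handempty", "on(b,f)", "ontable(f)", "ontable(g)"]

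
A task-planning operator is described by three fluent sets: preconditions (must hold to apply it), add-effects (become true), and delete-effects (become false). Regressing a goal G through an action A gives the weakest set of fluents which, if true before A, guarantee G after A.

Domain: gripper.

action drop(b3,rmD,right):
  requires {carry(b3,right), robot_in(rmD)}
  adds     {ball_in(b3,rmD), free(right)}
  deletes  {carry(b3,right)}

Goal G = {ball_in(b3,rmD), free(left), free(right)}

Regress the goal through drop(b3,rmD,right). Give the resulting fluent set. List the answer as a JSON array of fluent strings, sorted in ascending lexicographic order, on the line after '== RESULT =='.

Compute (G \ add) ∪ pre:
  G ∩ del = {}  (empty — regression defined)
  G \ add = {ball_in(b3,rmD), free(left), free(right)} \ {ball_in(b3,rmD), free(right)} = {free(left)}
  ∪ pre   = {free(left)} ∪ {carry(b3,right), robot_in(rmD)}
          = {carry(b3,right), free(left), robot_in(rmD)}

== RESULT ==
["carry(b3,right)", "free(left)", "robot_in(rmD)"]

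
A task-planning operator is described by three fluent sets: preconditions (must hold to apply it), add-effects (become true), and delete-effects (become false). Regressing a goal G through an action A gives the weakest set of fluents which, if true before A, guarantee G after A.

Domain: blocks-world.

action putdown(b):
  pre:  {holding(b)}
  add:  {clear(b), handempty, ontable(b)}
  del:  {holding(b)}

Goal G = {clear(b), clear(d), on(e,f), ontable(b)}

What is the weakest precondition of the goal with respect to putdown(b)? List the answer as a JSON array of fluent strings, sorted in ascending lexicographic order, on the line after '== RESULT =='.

Regress:
  G ∩ del = {}  (empty — regression defined)
  G \ add = {clear(b), clear(d), on(e,f), ontable(b)} \ {clear(b), handempty, ontable(b)} = {clear(d), on(e,f)}
  ∪ pre   = {clear(d), on(e,f)} ∪ {holding(b)}
          = {clear(d), holding(b), on(e,f)}

== RESULT ==
["clear(d)", "holding(b)", "on(e,f)"]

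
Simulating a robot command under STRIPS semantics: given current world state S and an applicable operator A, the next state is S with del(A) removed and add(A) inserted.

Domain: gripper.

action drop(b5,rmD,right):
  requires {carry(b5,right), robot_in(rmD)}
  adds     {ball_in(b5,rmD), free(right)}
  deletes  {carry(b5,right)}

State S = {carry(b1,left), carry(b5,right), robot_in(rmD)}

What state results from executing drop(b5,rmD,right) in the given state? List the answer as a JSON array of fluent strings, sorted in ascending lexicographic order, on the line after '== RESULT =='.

Compute (S \ del) ∪ add:
  pre ⊆ S: {carry(b5,right), robot_in(rmD)} ⊆ S  — applicable
  S \ del = {carry(b1,left), robot_in(rmD)}
  ∪ add   = {ball_in(b5,rmD), carry(b1,left), free(right), robot_in(rmD)}

== RESULT ==
["ball_in(b5,rmD)", "carry(b1,left)", "free(right)", "robot_in(rmD)"]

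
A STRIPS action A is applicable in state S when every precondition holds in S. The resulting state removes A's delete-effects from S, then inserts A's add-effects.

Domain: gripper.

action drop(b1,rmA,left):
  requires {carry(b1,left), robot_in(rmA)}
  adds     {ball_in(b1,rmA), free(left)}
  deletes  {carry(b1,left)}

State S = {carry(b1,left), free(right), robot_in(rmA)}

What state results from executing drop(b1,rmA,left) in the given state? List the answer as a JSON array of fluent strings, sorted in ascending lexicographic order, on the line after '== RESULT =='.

Compute (S \ del) ∪ add:
  pre ⊆ S: {carry(b1,left), robot_in(rmA)} ⊆ S  — applicable
  S \ del = {free(right), robot_in(rmA)}
  ∪ add   = {ball_in(b1,rmA), free(left), free(right), robot_in(rmA)}

== RESULT ==
["ball_in(b1,rmA)", "free(left)", "free(right)", "robot_in(rmA)"]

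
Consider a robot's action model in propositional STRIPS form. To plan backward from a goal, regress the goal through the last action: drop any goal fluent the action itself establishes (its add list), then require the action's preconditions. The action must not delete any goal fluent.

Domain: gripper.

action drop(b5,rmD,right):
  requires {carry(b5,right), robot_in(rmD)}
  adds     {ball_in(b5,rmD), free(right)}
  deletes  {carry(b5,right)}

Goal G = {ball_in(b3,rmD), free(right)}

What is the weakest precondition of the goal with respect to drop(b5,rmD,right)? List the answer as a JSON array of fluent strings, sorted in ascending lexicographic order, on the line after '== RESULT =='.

Regress:
  G ∩ del = {}  (empty — regression defined)
  G \ add = {ball_in(b3,rmD), free(right)} \ {ball_in(b5,rmD), free(right)} = {ball_in(b3,rmD)}
  ∪ pre   = {ball_in(b3,rmD)} ∪ {carry(b5,right), robot_in(rmD)}
          = {ball_in(b3,rmD), carry(b5,right), robot_in(rmD)}

== RESULT ==
["ball_in(b3,rmD)", "carry(b5,right)", "robot_in(rmD)"]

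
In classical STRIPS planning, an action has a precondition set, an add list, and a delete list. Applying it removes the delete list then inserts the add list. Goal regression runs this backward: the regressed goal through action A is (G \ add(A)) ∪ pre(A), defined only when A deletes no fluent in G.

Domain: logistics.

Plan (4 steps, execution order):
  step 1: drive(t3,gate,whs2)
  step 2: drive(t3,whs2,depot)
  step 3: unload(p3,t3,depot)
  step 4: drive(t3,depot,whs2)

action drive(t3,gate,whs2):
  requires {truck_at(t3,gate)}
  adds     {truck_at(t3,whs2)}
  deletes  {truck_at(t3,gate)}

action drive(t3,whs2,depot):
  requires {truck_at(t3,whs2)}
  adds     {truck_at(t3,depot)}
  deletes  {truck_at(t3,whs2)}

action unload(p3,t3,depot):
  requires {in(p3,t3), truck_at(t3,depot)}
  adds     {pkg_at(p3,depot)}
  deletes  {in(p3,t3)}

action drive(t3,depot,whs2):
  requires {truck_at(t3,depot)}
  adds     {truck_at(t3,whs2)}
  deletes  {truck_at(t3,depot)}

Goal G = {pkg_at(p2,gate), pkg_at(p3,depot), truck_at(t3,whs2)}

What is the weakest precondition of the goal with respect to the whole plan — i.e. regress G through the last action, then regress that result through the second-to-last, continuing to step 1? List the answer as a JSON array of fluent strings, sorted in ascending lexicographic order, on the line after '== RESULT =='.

Work backward from the goal:
  through step 4 (drive(t3,depot,whs2)): drop {truck_at(t3,whs2)}, keep {pkg_at(p2,gate), pkg_at(p3,depot)}, require {truck_at(t3,depot)}
    → {pkg_at(p2,gate), pkg_at(p3,depot), truck_at(t3,depot)}
  through step 3 (unload(p3,t3,depot)): drop {pkg_at(p3,depot)}, keep {pkg_at(p2,gate), truck_at(t3,depot)}, require {in(p3,t3), truck_at(t3,depot)}
    → {in(p3,t3), pkg_at(p2,gate), truck_at(t3,depot)}
  through step 2 (drive(t3,whs2,depot)): drop {truck_at(t3,depot)}, keep {in(p3,t3), pkg_at(p2,gate)}, require {truck_at(t3,whs2)}
    → {in(p3,t3), pkg_at(p2,gate), truck_at(t3,whs2)}
  through step 1 (drive(t3,gate,whs2)): drop {truck_at(t3,whs2)}, keep {in(p3,t3), pkg_at(p2,gate)}, require {truck_at(t3,gate)}
    → {in(p3,t3), pkg_at(p2,gate), truck_at(t3,gate)}

== RESULT ==
["in(p3,t3)", "pkg_at(p2,gate)", "truck_at(t3,gate)"]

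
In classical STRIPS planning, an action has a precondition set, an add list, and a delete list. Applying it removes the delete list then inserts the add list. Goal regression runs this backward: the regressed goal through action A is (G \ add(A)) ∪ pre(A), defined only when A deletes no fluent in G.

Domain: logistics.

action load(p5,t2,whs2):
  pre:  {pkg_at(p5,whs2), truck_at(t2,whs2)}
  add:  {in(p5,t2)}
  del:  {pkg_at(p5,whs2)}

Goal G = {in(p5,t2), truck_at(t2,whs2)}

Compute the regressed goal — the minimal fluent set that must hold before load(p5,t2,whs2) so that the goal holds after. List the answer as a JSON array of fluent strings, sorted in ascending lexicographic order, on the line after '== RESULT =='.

Compute (G \ add) ∪ pre:
  G ∩ del = {}  (empty — regression defined)
  G \ add = {in(p5,t2), truck_at(t2,whs2)} \ {in(p5,t2)} = {truck_at(t2,whs2)}
  ∪ pre   = {truck_at(t2,whs2)} ∪ {pkg_at(p5,whs2), truck_at(t2,whs2)}
          = {pkg_at(p5,whs2), truck_at(t2,whs2)}

== RESULT ==
["pkg_at(p5,whs2)", "truck_at(t2,whs2)"]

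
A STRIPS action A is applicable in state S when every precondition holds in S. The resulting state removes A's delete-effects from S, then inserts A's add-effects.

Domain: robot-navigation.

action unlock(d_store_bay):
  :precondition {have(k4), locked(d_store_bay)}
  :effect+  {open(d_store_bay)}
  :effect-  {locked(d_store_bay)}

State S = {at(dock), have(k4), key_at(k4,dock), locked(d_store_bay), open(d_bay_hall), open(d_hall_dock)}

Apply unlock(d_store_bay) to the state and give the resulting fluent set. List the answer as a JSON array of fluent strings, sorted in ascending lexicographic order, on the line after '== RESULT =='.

Progress:
  pre ⊆ S: {have(k4), locked(d_store_bay)} ⊆ S  — applicable
  S \ del = {at(dock), have(k4), key_at(k4,dock), open(d_bay_hall), open(d_hall_dock)}
  ∪ add   = {at(dock), have(k4), key_at(k4,dock), open(d_bay_hall), open(d_hall_dock), open(d_store_bay)}

== RESULT ==
["at(dock)", "have(k4)", "key_at(k4,dock)", "open(d_bay_hall)", "open(d_hall_dock)", "open(d_store_bay)"]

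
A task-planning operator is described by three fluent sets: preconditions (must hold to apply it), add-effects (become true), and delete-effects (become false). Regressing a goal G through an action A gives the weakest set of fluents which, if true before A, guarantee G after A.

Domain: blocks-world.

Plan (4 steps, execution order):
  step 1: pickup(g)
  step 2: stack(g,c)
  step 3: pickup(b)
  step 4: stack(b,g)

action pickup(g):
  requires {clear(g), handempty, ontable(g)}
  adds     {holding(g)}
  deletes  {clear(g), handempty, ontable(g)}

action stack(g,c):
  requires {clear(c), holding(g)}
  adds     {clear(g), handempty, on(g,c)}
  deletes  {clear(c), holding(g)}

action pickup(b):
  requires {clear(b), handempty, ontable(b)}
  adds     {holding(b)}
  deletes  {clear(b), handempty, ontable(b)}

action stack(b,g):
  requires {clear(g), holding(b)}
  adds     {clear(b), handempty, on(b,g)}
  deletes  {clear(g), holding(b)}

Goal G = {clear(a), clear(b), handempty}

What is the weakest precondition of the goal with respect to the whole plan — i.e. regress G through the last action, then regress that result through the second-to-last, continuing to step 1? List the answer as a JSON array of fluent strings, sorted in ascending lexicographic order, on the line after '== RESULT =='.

Regress step by step:
  through step 4 (stack(b,g)): drop {clear(b), handempty}, keep {clear(a)}, require {clear(g), holding(b)}
    → {clear(a), clear(g), holding(b)}
  through step 3 (pickup(b)): drop {holding(b)}, keep {clear(a), clear(g)}, require {clear(b), handempty, ontable(b)}
    → {clear(a), clear(b), clear(g), handempty, ontable(b)}
  through step 2 (stack(g,c)): drop {clear(g), handempty}, keep {clear(a), clear(b), ontable(b)}, require {clear(c), holding(g)}
    → {clear(a), clear(b), clear(c), holding(g), ontable(b)}
  through step 1 (pickup(g)): drop {holding(g)}, keep {clear(a), clear(b), clear(c), ontable(b)}, require {clear(g), handempty, ontable(g)}
    → {clear(a), clear(b), clear(c), clear(g), handempty, ontable(b), ontable(g)}

== RESULT ==
["clear(a)", "clear(b)", "clear(c)", "clear(g)", "handempty", "ontable(b)", "ontable(g)"]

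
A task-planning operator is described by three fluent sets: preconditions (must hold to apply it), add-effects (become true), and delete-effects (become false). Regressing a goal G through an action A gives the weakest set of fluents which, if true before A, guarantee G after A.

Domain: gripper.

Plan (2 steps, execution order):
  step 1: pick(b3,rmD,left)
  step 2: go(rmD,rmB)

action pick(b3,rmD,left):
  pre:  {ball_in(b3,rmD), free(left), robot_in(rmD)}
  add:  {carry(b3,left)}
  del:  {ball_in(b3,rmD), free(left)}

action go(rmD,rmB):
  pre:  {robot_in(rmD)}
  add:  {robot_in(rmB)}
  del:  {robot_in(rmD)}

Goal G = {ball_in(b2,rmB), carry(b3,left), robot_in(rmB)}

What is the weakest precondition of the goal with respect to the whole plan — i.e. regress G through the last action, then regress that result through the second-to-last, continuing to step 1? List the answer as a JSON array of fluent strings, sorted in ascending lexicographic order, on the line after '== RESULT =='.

Work backward from the goal:
  through step 2 (go(rmD,rmB)): drop {robot_in(rmB)}, keep {ball_in(b2,rmB), carry(b3,left)}, require {robot_in(rmD)}
    → {ball_in(b2,rmB), carry(b3,left), robot_in(rmD)}
  through step 1 (pick(b3,rmD,left)): drop {carry(b3,left)}, keep {ball_in(b2,rmB), robot_in(rmD)}, require {ball_in(b3,rmD), free(left), robot_in(rmD)}
    → {ball_in(b2,rmB), ball_in(b3,rmD), free(left), robot_in(rmD)}

== RESULT ==
["ball_in(b2,rmB)", "ball_in(b3,rmD)", "free(left)", "robot_in(rmD)"]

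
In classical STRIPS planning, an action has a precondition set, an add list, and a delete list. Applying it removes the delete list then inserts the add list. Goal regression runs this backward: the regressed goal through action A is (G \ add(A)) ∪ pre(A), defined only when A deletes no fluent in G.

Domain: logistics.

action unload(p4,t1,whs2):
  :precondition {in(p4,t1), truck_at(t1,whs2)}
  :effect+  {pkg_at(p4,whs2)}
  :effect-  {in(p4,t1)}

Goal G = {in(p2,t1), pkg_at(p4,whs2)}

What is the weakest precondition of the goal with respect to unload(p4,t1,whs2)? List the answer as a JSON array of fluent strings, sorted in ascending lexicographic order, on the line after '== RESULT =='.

Regress:
  G ∩ del = {}  (empty — regression defined)
  G \ add = {in(p2,t1), pkg_at(p4,whs2)} \ {pkg_at(p4,whs2)} = {in(p2,t1)}
  ∪ pre   = {in(p2,t1)} ∪ {in(p4,t1), truck_at(t1,whs2)}
          = {in(p2,t1), in(p4,t1), truck_at(t1,whs2)}

== RESULT ==
["in(p2,t1)", "in(p4,t1)", "truck_at(t1,whs2)"]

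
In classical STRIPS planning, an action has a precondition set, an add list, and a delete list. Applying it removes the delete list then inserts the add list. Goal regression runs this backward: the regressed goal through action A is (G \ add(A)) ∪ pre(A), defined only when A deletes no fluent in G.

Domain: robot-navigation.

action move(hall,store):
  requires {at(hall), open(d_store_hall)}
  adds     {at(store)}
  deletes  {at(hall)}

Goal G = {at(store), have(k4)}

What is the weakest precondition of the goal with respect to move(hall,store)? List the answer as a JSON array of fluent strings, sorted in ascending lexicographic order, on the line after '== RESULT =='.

Compute (G \ add) ∪ pre:
  G ∩ del = {}  (empty — regression defined)
  G \ add = {at(store), have(k4)} \ {at(store)} = {have(k4)}
  ∪ pre   = {have(k4)} ∪ {at(hall), open(d_store_hall)}
          = {at(hall), have(k4), open(d_store_hall)}

== RESULT ==
["at(hall)", "have(k4)", "open(d_store_hall)"]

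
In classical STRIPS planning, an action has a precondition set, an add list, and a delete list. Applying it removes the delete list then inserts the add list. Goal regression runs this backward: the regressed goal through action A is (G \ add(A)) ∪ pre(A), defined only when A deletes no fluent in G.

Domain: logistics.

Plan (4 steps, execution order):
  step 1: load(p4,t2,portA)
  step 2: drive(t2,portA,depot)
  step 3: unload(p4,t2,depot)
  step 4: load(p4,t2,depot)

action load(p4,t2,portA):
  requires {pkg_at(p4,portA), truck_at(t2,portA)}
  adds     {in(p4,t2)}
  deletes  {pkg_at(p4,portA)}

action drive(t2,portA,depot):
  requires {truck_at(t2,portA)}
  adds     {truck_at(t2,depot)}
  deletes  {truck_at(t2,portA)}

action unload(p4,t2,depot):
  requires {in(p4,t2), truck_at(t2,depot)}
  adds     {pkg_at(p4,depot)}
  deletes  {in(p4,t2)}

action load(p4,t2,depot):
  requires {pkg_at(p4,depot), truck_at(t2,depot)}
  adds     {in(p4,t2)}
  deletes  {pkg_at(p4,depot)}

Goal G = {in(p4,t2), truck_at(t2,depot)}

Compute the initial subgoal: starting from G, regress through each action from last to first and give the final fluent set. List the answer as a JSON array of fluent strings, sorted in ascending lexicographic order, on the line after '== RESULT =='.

Work backward from the goal:
  through step 4 (load(p4,t2,depot)): drop {in(p4,t2)}, keep {truck_at(t2,depot)}, require {pkg_at(p4,depot), truck_at(t2,depot)}
    → {pkg_at(p4,depot), truck_at(t2,depot)}
  through step 3 (unload(p4,t2,depot)): drop {pkg_at(p4,depot)}, keep {truck_at(t2,depot)}, require {in(p4,t2), truck_at(t2,depot)}
    → {in(p4,t2), truck_at(t2,depot)}
  through step 2 (drive(t2,portA,depot)): drop {truck_at(t2,depot)}, keep {in(p4,t2)}, require {truck_at(t2,portA)}
    → {in(p4,t2), truck_at(t2,portA)}
  through step 1 (load(p4,t2,portA)): drop {in(p4,t2)}, keep {truck_at(t2,portA)}, require {pkg_at(p4,portA), truck_at(t2,portA)}
    → {pkg_at(p4,portA), truck_at(t2,portA)}

== RESULT ==
["pkg_at(p4,portA)", "truck_at(t2,portA)"]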